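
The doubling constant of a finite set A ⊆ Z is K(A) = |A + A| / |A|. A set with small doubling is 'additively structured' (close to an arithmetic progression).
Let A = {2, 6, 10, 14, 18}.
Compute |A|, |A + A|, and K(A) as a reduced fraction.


|A| = 5.
Compute A + A by enumerating all 25 pairs.
A + A = {4, 8, 12, 16, 20, 24, 28, 32, 36}, so |A + A| = 9.
K = |A + A| / |A| = 9/5 (already in lowest terms) ≈ 1.8000.
Reference: AP of size 5 gives K = 9/5 ≈ 1.8000; a fully generic set of size 5 gives K ≈ 3.0000.

|A| = 5, |A + A| = 9, K = 9/5.


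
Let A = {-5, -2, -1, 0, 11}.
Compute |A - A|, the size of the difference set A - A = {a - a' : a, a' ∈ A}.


A - A = {a - a' : a, a' ∈ A}; |A| = 5.
Bounds: 2|A|-1 ≤ |A - A| ≤ |A|² - |A| + 1, i.e. 9 ≤ |A - A| ≤ 21.
Note: 0 ∈ A - A always (from a - a). The set is symmetric: if d ∈ A - A then -d ∈ A - A.
Enumerate nonzero differences d = a - a' with a > a' (then include -d):
Positive differences: {1, 2, 3, 4, 5, 11, 12, 13, 16}
Full difference set: {0} ∪ (positive diffs) ∪ (negative diffs).
|A - A| = 1 + 2·9 = 19 (matches direct enumeration: 19).

|A - A| = 19


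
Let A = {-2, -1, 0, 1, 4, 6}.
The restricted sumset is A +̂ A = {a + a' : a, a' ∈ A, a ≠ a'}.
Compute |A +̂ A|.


Restricted sumset: A +̂ A = {a + a' : a ∈ A, a' ∈ A, a ≠ a'}.
Equivalently, take A + A and drop any sum 2a that is achievable ONLY as a + a for a ∈ A (i.e. sums representable only with equal summands).
Enumerate pairs (a, a') with a < a' (symmetric, so each unordered pair gives one sum; this covers all a ≠ a'):
  -2 + -1 = -3
  -2 + 0 = -2
  -2 + 1 = -1
  -2 + 4 = 2
  -2 + 6 = 4
  -1 + 0 = -1
  -1 + 1 = 0
  -1 + 4 = 3
  -1 + 6 = 5
  0 + 1 = 1
  0 + 4 = 4
  0 + 6 = 6
  1 + 4 = 5
  1 + 6 = 7
  4 + 6 = 10
Collected distinct sums: {-3, -2, -1, 0, 1, 2, 3, 4, 5, 6, 7, 10}
|A +̂ A| = 12
(Reference bound: |A +̂ A| ≥ 2|A| - 3 for |A| ≥ 2, with |A| = 6 giving ≥ 9.)

|A +̂ A| = 12


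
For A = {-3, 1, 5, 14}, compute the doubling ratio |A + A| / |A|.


|A| = 4.
Compute A + A by enumerating all 16 pairs.
A + A = {-6, -2, 2, 6, 10, 11, 15, 19, 28}, so |A + A| = 9.
K = |A + A| / |A| = 9/4 (already in lowest terms) ≈ 2.2500.
Reference: AP of size 4 gives K = 7/4 ≈ 1.7500; a fully generic set of size 4 gives K ≈ 2.5000.

|A| = 4, |A + A| = 9, K = 9/4.


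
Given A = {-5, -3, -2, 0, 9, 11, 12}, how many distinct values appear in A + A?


A + A = {a + a' : a, a' ∈ A}; |A| = 7.
General bounds: 2|A| - 1 ≤ |A + A| ≤ |A|(|A|+1)/2, i.e. 13 ≤ |A + A| ≤ 28.
Lower bound 2|A|-1 is attained iff A is an arithmetic progression.
Enumerate sums a + a' for a ≤ a' (symmetric, so this suffices):
a = -5: -5+-5=-10, -5+-3=-8, -5+-2=-7, -5+0=-5, -5+9=4, -5+11=6, -5+12=7
a = -3: -3+-3=-6, -3+-2=-5, -3+0=-3, -3+9=6, -3+11=8, -3+12=9
a = -2: -2+-2=-4, -2+0=-2, -2+9=7, -2+11=9, -2+12=10
a = 0: 0+0=0, 0+9=9, 0+11=11, 0+12=12
a = 9: 9+9=18, 9+11=20, 9+12=21
a = 11: 11+11=22, 11+12=23
a = 12: 12+12=24
Distinct sums: {-10, -8, -7, -6, -5, -4, -3, -2, 0, 4, 6, 7, 8, 9, 10, 11, 12, 18, 20, 21, 22, 23, 24}
|A + A| = 23

|A + A| = 23


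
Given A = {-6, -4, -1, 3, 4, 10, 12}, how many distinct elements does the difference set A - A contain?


A - A = {a - a' : a, a' ∈ A}; |A| = 7.
Bounds: 2|A|-1 ≤ |A - A| ≤ |A|² - |A| + 1, i.e. 13 ≤ |A - A| ≤ 43.
Note: 0 ∈ A - A always (from a - a). The set is symmetric: if d ∈ A - A then -d ∈ A - A.
Enumerate nonzero differences d = a - a' with a > a' (then include -d):
Positive differences: {1, 2, 3, 4, 5, 6, 7, 8, 9, 10, 11, 13, 14, 16, 18}
Full difference set: {0} ∪ (positive diffs) ∪ (negative diffs).
|A - A| = 1 + 2·15 = 31 (matches direct enumeration: 31).

|A - A| = 31


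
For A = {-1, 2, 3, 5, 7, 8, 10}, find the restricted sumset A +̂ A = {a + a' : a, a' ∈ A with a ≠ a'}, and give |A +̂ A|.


Restricted sumset: A +̂ A = {a + a' : a ∈ A, a' ∈ A, a ≠ a'}.
Equivalently, take A + A and drop any sum 2a that is achievable ONLY as a + a for a ∈ A (i.e. sums representable only with equal summands).
Enumerate pairs (a, a') with a < a' (symmetric, so each unordered pair gives one sum; this covers all a ≠ a'):
  -1 + 2 = 1
  -1 + 3 = 2
  -1 + 5 = 4
  -1 + 7 = 6
  -1 + 8 = 7
  -1 + 10 = 9
  2 + 3 = 5
  2 + 5 = 7
  2 + 7 = 9
  2 + 8 = 10
  2 + 10 = 12
  3 + 5 = 8
  3 + 7 = 10
  3 + 8 = 11
  3 + 10 = 13
  5 + 7 = 12
  5 + 8 = 13
  5 + 10 = 15
  7 + 8 = 15
  7 + 10 = 17
  8 + 10 = 18
Collected distinct sums: {1, 2, 4, 5, 6, 7, 8, 9, 10, 11, 12, 13, 15, 17, 18}
|A +̂ A| = 15
(Reference bound: |A +̂ A| ≥ 2|A| - 3 for |A| ≥ 2, with |A| = 7 giving ≥ 11.)

|A +̂ A| = 15


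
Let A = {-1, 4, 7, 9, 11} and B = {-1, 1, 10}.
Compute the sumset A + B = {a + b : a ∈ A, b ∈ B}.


A + B = {a + b : a ∈ A, b ∈ B}.
Enumerate all |A|·|B| = 5·3 = 15 pairs (a, b) and collect distinct sums.
a = -1: -1+-1=-2, -1+1=0, -1+10=9
a = 4: 4+-1=3, 4+1=5, 4+10=14
a = 7: 7+-1=6, 7+1=8, 7+10=17
a = 9: 9+-1=8, 9+1=10, 9+10=19
a = 11: 11+-1=10, 11+1=12, 11+10=21
Collecting distinct sums: A + B = {-2, 0, 3, 5, 6, 8, 9, 10, 12, 14, 17, 19, 21}
|A + B| = 13

A + B = {-2, 0, 3, 5, 6, 8, 9, 10, 12, 14, 17, 19, 21}


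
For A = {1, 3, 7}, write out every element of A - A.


A - A = {a - a' : a, a' ∈ A}.
Compute a - a' for each ordered pair (a, a'):
a = 1: 1-1=0, 1-3=-2, 1-7=-6
a = 3: 3-1=2, 3-3=0, 3-7=-4
a = 7: 7-1=6, 7-3=4, 7-7=0
Collecting distinct values (and noting 0 appears from a-a):
A - A = {-6, -4, -2, 0, 2, 4, 6}
|A - A| = 7

A - A = {-6, -4, -2, 0, 2, 4, 6}


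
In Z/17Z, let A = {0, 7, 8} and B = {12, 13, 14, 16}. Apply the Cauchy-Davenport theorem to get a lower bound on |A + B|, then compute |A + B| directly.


Cauchy-Davenport: |A + B| ≥ min(p, |A| + |B| - 1) for A, B nonempty in Z/pZ.
|A| = 3, |B| = 4, p = 17.
CD lower bound = min(17, 3 + 4 - 1) = min(17, 6) = 6.
Compute A + B mod 17 directly:
a = 0: 0+12=12, 0+13=13, 0+14=14, 0+16=16
a = 7: 7+12=2, 7+13=3, 7+14=4, 7+16=6
a = 8: 8+12=3, 8+13=4, 8+14=5, 8+16=7
A + B = {2, 3, 4, 5, 6, 7, 12, 13, 14, 16}, so |A + B| = 10.
Verify: 10 ≥ 6? Yes ✓.

CD lower bound = 6, actual |A + B| = 10.


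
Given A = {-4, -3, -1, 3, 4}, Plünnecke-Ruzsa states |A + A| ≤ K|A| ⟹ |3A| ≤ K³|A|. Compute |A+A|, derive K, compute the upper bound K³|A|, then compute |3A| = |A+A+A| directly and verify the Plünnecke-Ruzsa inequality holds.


|A| = 5.
Step 1: Compute A + A by enumerating all 25 pairs.
A + A = {-8, -7, -6, -5, -4, -2, -1, 0, 1, 2, 3, 6, 7, 8}, so |A + A| = 14.
Step 2: Doubling constant K = |A + A|/|A| = 14/5 = 14/5 ≈ 2.8000.
Step 3: Plünnecke-Ruzsa gives |3A| ≤ K³·|A| = (2.8000)³ · 5 ≈ 109.7600.
Step 4: Compute 3A = A + A + A directly by enumerating all triples (a,b,c) ∈ A³; |3A| = 24.
Step 5: Check 24 ≤ 109.7600? Yes ✓.

K = 14/5, Plünnecke-Ruzsa bound K³|A| ≈ 109.7600, |3A| = 24, inequality holds.


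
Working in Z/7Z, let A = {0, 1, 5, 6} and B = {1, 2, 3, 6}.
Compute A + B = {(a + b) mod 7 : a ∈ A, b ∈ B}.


Work in Z/7Z: reduce every sum a + b modulo 7.
Enumerate all 16 pairs:
a = 0: 0+1=1, 0+2=2, 0+3=3, 0+6=6
a = 1: 1+1=2, 1+2=3, 1+3=4, 1+6=0
a = 5: 5+1=6, 5+2=0, 5+3=1, 5+6=4
a = 6: 6+1=0, 6+2=1, 6+3=2, 6+6=5
Distinct residues collected: {0, 1, 2, 3, 4, 5, 6}
|A + B| = 7 (out of 7 total residues).

A + B = {0, 1, 2, 3, 4, 5, 6}


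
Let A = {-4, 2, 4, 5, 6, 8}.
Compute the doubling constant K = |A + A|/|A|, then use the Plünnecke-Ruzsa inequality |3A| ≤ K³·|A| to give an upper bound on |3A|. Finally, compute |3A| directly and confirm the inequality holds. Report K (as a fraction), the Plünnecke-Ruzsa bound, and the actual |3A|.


|A| = 6.
Step 1: Compute A + A by enumerating all 36 pairs.
A + A = {-8, -2, 0, 1, 2, 4, 6, 7, 8, 9, 10, 11, 12, 13, 14, 16}, so |A + A| = 16.
Step 2: Doubling constant K = |A + A|/|A| = 16/6 = 16/6 ≈ 2.6667.
Step 3: Plünnecke-Ruzsa gives |3A| ≤ K³·|A| = (2.6667)³ · 6 ≈ 113.7778.
Step 4: Compute 3A = A + A + A directly by enumerating all triples (a,b,c) ∈ A³; |3A| = 28.
Step 5: Check 28 ≤ 113.7778? Yes ✓.

K = 16/6, Plünnecke-Ruzsa bound K³|A| ≈ 113.7778, |3A| = 28, inequality holds.


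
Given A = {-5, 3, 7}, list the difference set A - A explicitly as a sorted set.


A - A = {a - a' : a, a' ∈ A}.
Compute a - a' for each ordered pair (a, a'):
a = -5: -5--5=0, -5-3=-8, -5-7=-12
a = 3: 3--5=8, 3-3=0, 3-7=-4
a = 7: 7--5=12, 7-3=4, 7-7=0
Collecting distinct values (and noting 0 appears from a-a):
A - A = {-12, -8, -4, 0, 4, 8, 12}
|A - A| = 7

A - A = {-12, -8, -4, 0, 4, 8, 12}


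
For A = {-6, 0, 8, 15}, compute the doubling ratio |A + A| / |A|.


|A| = 4.
Compute A + A by enumerating all 16 pairs.
A + A = {-12, -6, 0, 2, 8, 9, 15, 16, 23, 30}, so |A + A| = 10.
K = |A + A| / |A| = 10/4 = 5/2 ≈ 2.5000.
Reference: AP of size 4 gives K = 7/4 ≈ 1.7500; a fully generic set of size 4 gives K ≈ 2.5000.

|A| = 4, |A + A| = 10, K = 10/4 = 5/2.


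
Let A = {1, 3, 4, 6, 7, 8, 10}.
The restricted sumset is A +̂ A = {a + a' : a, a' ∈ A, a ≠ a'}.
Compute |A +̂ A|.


Restricted sumset: A +̂ A = {a + a' : a ∈ A, a' ∈ A, a ≠ a'}.
Equivalently, take A + A and drop any sum 2a that is achievable ONLY as a + a for a ∈ A (i.e. sums representable only with equal summands).
Enumerate pairs (a, a') with a < a' (symmetric, so each unordered pair gives one sum; this covers all a ≠ a'):
  1 + 3 = 4
  1 + 4 = 5
  1 + 6 = 7
  1 + 7 = 8
  1 + 8 = 9
  1 + 10 = 11
  3 + 4 = 7
  3 + 6 = 9
  3 + 7 = 10
  3 + 8 = 11
  3 + 10 = 13
  4 + 6 = 10
  4 + 7 = 11
  4 + 8 = 12
  4 + 10 = 14
  6 + 7 = 13
  6 + 8 = 14
  6 + 10 = 16
  7 + 8 = 15
  7 + 10 = 17
  8 + 10 = 18
Collected distinct sums: {4, 5, 7, 8, 9, 10, 11, 12, 13, 14, 15, 16, 17, 18}
|A +̂ A| = 14
(Reference bound: |A +̂ A| ≥ 2|A| - 3 for |A| ≥ 2, with |A| = 7 giving ≥ 11.)

|A +̂ A| = 14


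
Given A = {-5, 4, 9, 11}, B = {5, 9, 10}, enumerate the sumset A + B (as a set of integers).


A + B = {a + b : a ∈ A, b ∈ B}.
Enumerate all |A|·|B| = 4·3 = 12 pairs (a, b) and collect distinct sums.
a = -5: -5+5=0, -5+9=4, -5+10=5
a = 4: 4+5=9, 4+9=13, 4+10=14
a = 9: 9+5=14, 9+9=18, 9+10=19
a = 11: 11+5=16, 11+9=20, 11+10=21
Collecting distinct sums: A + B = {0, 4, 5, 9, 13, 14, 16, 18, 19, 20, 21}
|A + B| = 11

A + B = {0, 4, 5, 9, 13, 14, 16, 18, 19, 20, 21}


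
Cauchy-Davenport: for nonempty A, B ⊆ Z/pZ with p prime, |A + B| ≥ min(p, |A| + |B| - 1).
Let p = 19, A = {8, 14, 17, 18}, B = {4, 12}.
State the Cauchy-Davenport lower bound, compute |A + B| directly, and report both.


Cauchy-Davenport: |A + B| ≥ min(p, |A| + |B| - 1) for A, B nonempty in Z/pZ.
|A| = 4, |B| = 2, p = 19.
CD lower bound = min(19, 4 + 2 - 1) = min(19, 5) = 5.
Compute A + B mod 19 directly:
a = 8: 8+4=12, 8+12=1
a = 14: 14+4=18, 14+12=7
a = 17: 17+4=2, 17+12=10
a = 18: 18+4=3, 18+12=11
A + B = {1, 2, 3, 7, 10, 11, 12, 18}, so |A + B| = 8.
Verify: 8 ≥ 5? Yes ✓.

CD lower bound = 5, actual |A + B| = 8.


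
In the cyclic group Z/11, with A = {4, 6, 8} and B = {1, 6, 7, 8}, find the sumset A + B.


Work in Z/11Z: reduce every sum a + b modulo 11.
Enumerate all 12 pairs:
a = 4: 4+1=5, 4+6=10, 4+7=0, 4+8=1
a = 6: 6+1=7, 6+6=1, 6+7=2, 6+8=3
a = 8: 8+1=9, 8+6=3, 8+7=4, 8+8=5
Distinct residues collected: {0, 1, 2, 3, 4, 5, 7, 9, 10}
|A + B| = 9 (out of 11 total residues).

A + B = {0, 1, 2, 3, 4, 5, 7, 9, 10}


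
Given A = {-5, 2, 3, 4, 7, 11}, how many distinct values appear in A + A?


A + A = {a + a' : a, a' ∈ A}; |A| = 6.
General bounds: 2|A| - 1 ≤ |A + A| ≤ |A|(|A|+1)/2, i.e. 11 ≤ |A + A| ≤ 21.
Lower bound 2|A|-1 is attained iff A is an arithmetic progression.
Enumerate sums a + a' for a ≤ a' (symmetric, so this suffices):
a = -5: -5+-5=-10, -5+2=-3, -5+3=-2, -5+4=-1, -5+7=2, -5+11=6
a = 2: 2+2=4, 2+3=5, 2+4=6, 2+7=9, 2+11=13
a = 3: 3+3=6, 3+4=7, 3+7=10, 3+11=14
a = 4: 4+4=8, 4+7=11, 4+11=15
a = 7: 7+7=14, 7+11=18
a = 11: 11+11=22
Distinct sums: {-10, -3, -2, -1, 2, 4, 5, 6, 7, 8, 9, 10, 11, 13, 14, 15, 18, 22}
|A + A| = 18

|A + A| = 18


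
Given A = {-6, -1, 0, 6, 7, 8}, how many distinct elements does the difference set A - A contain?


A - A = {a - a' : a, a' ∈ A}; |A| = 6.
Bounds: 2|A|-1 ≤ |A - A| ≤ |A|² - |A| + 1, i.e. 11 ≤ |A - A| ≤ 31.
Note: 0 ∈ A - A always (from a - a). The set is symmetric: if d ∈ A - A then -d ∈ A - A.
Enumerate nonzero differences d = a - a' with a > a' (then include -d):
Positive differences: {1, 2, 5, 6, 7, 8, 9, 12, 13, 14}
Full difference set: {0} ∪ (positive diffs) ∪ (negative diffs).
|A - A| = 1 + 2·10 = 21 (matches direct enumeration: 21).

|A - A| = 21


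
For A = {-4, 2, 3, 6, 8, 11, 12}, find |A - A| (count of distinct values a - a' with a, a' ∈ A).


A - A = {a - a' : a, a' ∈ A}; |A| = 7.
Bounds: 2|A|-1 ≤ |A - A| ≤ |A|² - |A| + 1, i.e. 13 ≤ |A - A| ≤ 43.
Note: 0 ∈ A - A always (from a - a). The set is symmetric: if d ∈ A - A then -d ∈ A - A.
Enumerate nonzero differences d = a - a' with a > a' (then include -d):
Positive differences: {1, 2, 3, 4, 5, 6, 7, 8, 9, 10, 12, 15, 16}
Full difference set: {0} ∪ (positive diffs) ∪ (negative diffs).
|A - A| = 1 + 2·13 = 27 (matches direct enumeration: 27).

|A - A| = 27


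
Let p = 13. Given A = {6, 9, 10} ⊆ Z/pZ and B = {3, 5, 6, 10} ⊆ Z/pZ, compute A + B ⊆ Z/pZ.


Work in Z/13Z: reduce every sum a + b modulo 13.
Enumerate all 12 pairs:
a = 6: 6+3=9, 6+5=11, 6+6=12, 6+10=3
a = 9: 9+3=12, 9+5=1, 9+6=2, 9+10=6
a = 10: 10+3=0, 10+5=2, 10+6=3, 10+10=7
Distinct residues collected: {0, 1, 2, 3, 6, 7, 9, 11, 12}
|A + B| = 9 (out of 13 total residues).

A + B = {0, 1, 2, 3, 6, 7, 9, 11, 12}


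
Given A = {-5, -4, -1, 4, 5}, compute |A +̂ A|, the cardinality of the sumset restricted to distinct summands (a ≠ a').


Restricted sumset: A +̂ A = {a + a' : a ∈ A, a' ∈ A, a ≠ a'}.
Equivalently, take A + A and drop any sum 2a that is achievable ONLY as a + a for a ∈ A (i.e. sums representable only with equal summands).
Enumerate pairs (a, a') with a < a' (symmetric, so each unordered pair gives one sum; this covers all a ≠ a'):
  -5 + -4 = -9
  -5 + -1 = -6
  -5 + 4 = -1
  -5 + 5 = 0
  -4 + -1 = -5
  -4 + 4 = 0
  -4 + 5 = 1
  -1 + 4 = 3
  -1 + 5 = 4
  4 + 5 = 9
Collected distinct sums: {-9, -6, -5, -1, 0, 1, 3, 4, 9}
|A +̂ A| = 9
(Reference bound: |A +̂ A| ≥ 2|A| - 3 for |A| ≥ 2, with |A| = 5 giving ≥ 7.)

|A +̂ A| = 9


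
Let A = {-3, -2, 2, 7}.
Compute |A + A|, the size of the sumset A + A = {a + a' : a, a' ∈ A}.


A + A = {a + a' : a, a' ∈ A}; |A| = 4.
General bounds: 2|A| - 1 ≤ |A + A| ≤ |A|(|A|+1)/2, i.e. 7 ≤ |A + A| ≤ 10.
Lower bound 2|A|-1 is attained iff A is an arithmetic progression.
Enumerate sums a + a' for a ≤ a' (symmetric, so this suffices):
a = -3: -3+-3=-6, -3+-2=-5, -3+2=-1, -3+7=4
a = -2: -2+-2=-4, -2+2=0, -2+7=5
a = 2: 2+2=4, 2+7=9
a = 7: 7+7=14
Distinct sums: {-6, -5, -4, -1, 0, 4, 5, 9, 14}
|A + A| = 9

|A + A| = 9


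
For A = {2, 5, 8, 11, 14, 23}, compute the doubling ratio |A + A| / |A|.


|A| = 6.
Compute A + A by enumerating all 36 pairs.
A + A = {4, 7, 10, 13, 16, 19, 22, 25, 28, 31, 34, 37, 46}, so |A + A| = 13.
K = |A + A| / |A| = 13/6 (already in lowest terms) ≈ 2.1667.
Reference: AP of size 6 gives K = 11/6 ≈ 1.8333; a fully generic set of size 6 gives K ≈ 3.5000.

|A| = 6, |A + A| = 13, K = 13/6.


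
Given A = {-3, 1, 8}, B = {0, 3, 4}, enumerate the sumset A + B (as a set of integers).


A + B = {a + b : a ∈ A, b ∈ B}.
Enumerate all |A|·|B| = 3·3 = 9 pairs (a, b) and collect distinct sums.
a = -3: -3+0=-3, -3+3=0, -3+4=1
a = 1: 1+0=1, 1+3=4, 1+4=5
a = 8: 8+0=8, 8+3=11, 8+4=12
Collecting distinct sums: A + B = {-3, 0, 1, 4, 5, 8, 11, 12}
|A + B| = 8

A + B = {-3, 0, 1, 4, 5, 8, 11, 12}


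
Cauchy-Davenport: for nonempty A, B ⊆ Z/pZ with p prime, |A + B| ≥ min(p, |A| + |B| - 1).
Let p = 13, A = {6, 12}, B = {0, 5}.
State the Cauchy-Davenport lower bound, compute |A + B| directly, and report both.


Cauchy-Davenport: |A + B| ≥ min(p, |A| + |B| - 1) for A, B nonempty in Z/pZ.
|A| = 2, |B| = 2, p = 13.
CD lower bound = min(13, 2 + 2 - 1) = min(13, 3) = 3.
Compute A + B mod 13 directly:
a = 6: 6+0=6, 6+5=11
a = 12: 12+0=12, 12+5=4
A + B = {4, 6, 11, 12}, so |A + B| = 4.
Verify: 4 ≥ 3? Yes ✓.

CD lower bound = 3, actual |A + B| = 4.


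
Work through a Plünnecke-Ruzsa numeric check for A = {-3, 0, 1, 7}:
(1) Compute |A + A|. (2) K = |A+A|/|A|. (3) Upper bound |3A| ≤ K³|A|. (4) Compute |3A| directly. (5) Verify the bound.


|A| = 4.
Step 1: Compute A + A by enumerating all 16 pairs.
A + A = {-6, -3, -2, 0, 1, 2, 4, 7, 8, 14}, so |A + A| = 10.
Step 2: Doubling constant K = |A + A|/|A| = 10/4 = 10/4 ≈ 2.5000.
Step 3: Plünnecke-Ruzsa gives |3A| ≤ K³·|A| = (2.5000)³ · 4 ≈ 62.5000.
Step 4: Compute 3A = A + A + A directly by enumerating all triples (a,b,c) ∈ A³; |3A| = 19.
Step 5: Check 19 ≤ 62.5000? Yes ✓.

K = 10/4, Plünnecke-Ruzsa bound K³|A| ≈ 62.5000, |3A| = 19, inequality holds.


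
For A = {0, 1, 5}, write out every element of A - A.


A - A = {a - a' : a, a' ∈ A}.
Compute a - a' for each ordered pair (a, a'):
a = 0: 0-0=0, 0-1=-1, 0-5=-5
a = 1: 1-0=1, 1-1=0, 1-5=-4
a = 5: 5-0=5, 5-1=4, 5-5=0
Collecting distinct values (and noting 0 appears from a-a):
A - A = {-5, -4, -1, 0, 1, 4, 5}
|A - A| = 7

A - A = {-5, -4, -1, 0, 1, 4, 5}


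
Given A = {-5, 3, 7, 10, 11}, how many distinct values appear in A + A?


A + A = {a + a' : a, a' ∈ A}; |A| = 5.
General bounds: 2|A| - 1 ≤ |A + A| ≤ |A|(|A|+1)/2, i.e. 9 ≤ |A + A| ≤ 15.
Lower bound 2|A|-1 is attained iff A is an arithmetic progression.
Enumerate sums a + a' for a ≤ a' (symmetric, so this suffices):
a = -5: -5+-5=-10, -5+3=-2, -5+7=2, -5+10=5, -5+11=6
a = 3: 3+3=6, 3+7=10, 3+10=13, 3+11=14
a = 7: 7+7=14, 7+10=17, 7+11=18
a = 10: 10+10=20, 10+11=21
a = 11: 11+11=22
Distinct sums: {-10, -2, 2, 5, 6, 10, 13, 14, 17, 18, 20, 21, 22}
|A + A| = 13

|A + A| = 13


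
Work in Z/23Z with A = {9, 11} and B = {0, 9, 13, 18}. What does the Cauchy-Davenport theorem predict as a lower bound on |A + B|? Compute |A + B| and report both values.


Cauchy-Davenport: |A + B| ≥ min(p, |A| + |B| - 1) for A, B nonempty in Z/pZ.
|A| = 2, |B| = 4, p = 23.
CD lower bound = min(23, 2 + 4 - 1) = min(23, 5) = 5.
Compute A + B mod 23 directly:
a = 9: 9+0=9, 9+9=18, 9+13=22, 9+18=4
a = 11: 11+0=11, 11+9=20, 11+13=1, 11+18=6
A + B = {1, 4, 6, 9, 11, 18, 20, 22}, so |A + B| = 8.
Verify: 8 ≥ 5? Yes ✓.

CD lower bound = 5, actual |A + B| = 8.


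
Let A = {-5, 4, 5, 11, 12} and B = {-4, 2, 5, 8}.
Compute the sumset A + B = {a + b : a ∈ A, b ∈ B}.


A + B = {a + b : a ∈ A, b ∈ B}.
Enumerate all |A|·|B| = 5·4 = 20 pairs (a, b) and collect distinct sums.
a = -5: -5+-4=-9, -5+2=-3, -5+5=0, -5+8=3
a = 4: 4+-4=0, 4+2=6, 4+5=9, 4+8=12
a = 5: 5+-4=1, 5+2=7, 5+5=10, 5+8=13
a = 11: 11+-4=7, 11+2=13, 11+5=16, 11+8=19
a = 12: 12+-4=8, 12+2=14, 12+5=17, 12+8=20
Collecting distinct sums: A + B = {-9, -3, 0, 1, 3, 6, 7, 8, 9, 10, 12, 13, 14, 16, 17, 19, 20}
|A + B| = 17

A + B = {-9, -3, 0, 1, 3, 6, 7, 8, 9, 10, 12, 13, 14, 16, 17, 19, 20}


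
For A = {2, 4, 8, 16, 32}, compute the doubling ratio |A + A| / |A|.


|A| = 5.
Compute A + A by enumerating all 25 pairs.
A + A = {4, 6, 8, 10, 12, 16, 18, 20, 24, 32, 34, 36, 40, 48, 64}, so |A + A| = 15.
K = |A + A| / |A| = 15/5 = 3/1 ≈ 3.0000.
Reference: AP of size 5 gives K = 9/5 ≈ 1.8000; a fully generic set of size 5 gives K ≈ 3.0000.

|A| = 5, |A + A| = 15, K = 15/5 = 3/1.


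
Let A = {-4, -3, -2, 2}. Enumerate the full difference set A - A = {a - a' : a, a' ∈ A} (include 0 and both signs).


A - A = {a - a' : a, a' ∈ A}.
Compute a - a' for each ordered pair (a, a'):
a = -4: -4--4=0, -4--3=-1, -4--2=-2, -4-2=-6
a = -3: -3--4=1, -3--3=0, -3--2=-1, -3-2=-5
a = -2: -2--4=2, -2--3=1, -2--2=0, -2-2=-4
a = 2: 2--4=6, 2--3=5, 2--2=4, 2-2=0
Collecting distinct values (and noting 0 appears from a-a):
A - A = {-6, -5, -4, -2, -1, 0, 1, 2, 4, 5, 6}
|A - A| = 11

A - A = {-6, -5, -4, -2, -1, 0, 1, 2, 4, 5, 6}


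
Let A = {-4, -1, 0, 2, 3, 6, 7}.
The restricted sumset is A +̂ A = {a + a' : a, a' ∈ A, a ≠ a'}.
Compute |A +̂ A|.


Restricted sumset: A +̂ A = {a + a' : a ∈ A, a' ∈ A, a ≠ a'}.
Equivalently, take A + A and drop any sum 2a that is achievable ONLY as a + a for a ∈ A (i.e. sums representable only with equal summands).
Enumerate pairs (a, a') with a < a' (symmetric, so each unordered pair gives one sum; this covers all a ≠ a'):
  -4 + -1 = -5
  -4 + 0 = -4
  -4 + 2 = -2
  -4 + 3 = -1
  -4 + 6 = 2
  -4 + 7 = 3
  -1 + 0 = -1
  -1 + 2 = 1
  -1 + 3 = 2
  -1 + 6 = 5
  -1 + 7 = 6
  0 + 2 = 2
  0 + 3 = 3
  0 + 6 = 6
  0 + 7 = 7
  2 + 3 = 5
  2 + 6 = 8
  2 + 7 = 9
  3 + 6 = 9
  3 + 7 = 10
  6 + 7 = 13
Collected distinct sums: {-5, -4, -2, -1, 1, 2, 3, 5, 6, 7, 8, 9, 10, 13}
|A +̂ A| = 14
(Reference bound: |A +̂ A| ≥ 2|A| - 3 for |A| ≥ 2, with |A| = 7 giving ≥ 11.)

|A +̂ A| = 14


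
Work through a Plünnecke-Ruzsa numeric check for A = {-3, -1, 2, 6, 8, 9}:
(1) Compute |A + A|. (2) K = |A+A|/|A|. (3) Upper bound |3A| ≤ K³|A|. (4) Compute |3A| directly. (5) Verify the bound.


|A| = 6.
Step 1: Compute A + A by enumerating all 36 pairs.
A + A = {-6, -4, -2, -1, 1, 3, 4, 5, 6, 7, 8, 10, 11, 12, 14, 15, 16, 17, 18}, so |A + A| = 19.
Step 2: Doubling constant K = |A + A|/|A| = 19/6 = 19/6 ≈ 3.1667.
Step 3: Plünnecke-Ruzsa gives |3A| ≤ K³·|A| = (3.1667)³ · 6 ≈ 190.5278.
Step 4: Compute 3A = A + A + A directly by enumerating all triples (a,b,c) ∈ A³; |3A| = 34.
Step 5: Check 34 ≤ 190.5278? Yes ✓.

K = 19/6, Plünnecke-Ruzsa bound K³|A| ≈ 190.5278, |3A| = 34, inequality holds.


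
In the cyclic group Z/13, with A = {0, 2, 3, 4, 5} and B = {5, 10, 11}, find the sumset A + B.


Work in Z/13Z: reduce every sum a + b modulo 13.
Enumerate all 15 pairs:
a = 0: 0+5=5, 0+10=10, 0+11=11
a = 2: 2+5=7, 2+10=12, 2+11=0
a = 3: 3+5=8, 3+10=0, 3+11=1
a = 4: 4+5=9, 4+10=1, 4+11=2
a = 5: 5+5=10, 5+10=2, 5+11=3
Distinct residues collected: {0, 1, 2, 3, 5, 7, 8, 9, 10, 11, 12}
|A + B| = 11 (out of 13 total residues).

A + B = {0, 1, 2, 3, 5, 7, 8, 9, 10, 11, 12}


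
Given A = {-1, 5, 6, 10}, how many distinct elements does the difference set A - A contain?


A - A = {a - a' : a, a' ∈ A}; |A| = 4.
Bounds: 2|A|-1 ≤ |A - A| ≤ |A|² - |A| + 1, i.e. 7 ≤ |A - A| ≤ 13.
Note: 0 ∈ A - A always (from a - a). The set is symmetric: if d ∈ A - A then -d ∈ A - A.
Enumerate nonzero differences d = a - a' with a > a' (then include -d):
Positive differences: {1, 4, 5, 6, 7, 11}
Full difference set: {0} ∪ (positive diffs) ∪ (negative diffs).
|A - A| = 1 + 2·6 = 13 (matches direct enumeration: 13).

|A - A| = 13


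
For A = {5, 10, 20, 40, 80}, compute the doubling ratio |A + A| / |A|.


|A| = 5.
Compute A + A by enumerating all 25 pairs.
A + A = {10, 15, 20, 25, 30, 40, 45, 50, 60, 80, 85, 90, 100, 120, 160}, so |A + A| = 15.
K = |A + A| / |A| = 15/5 = 3/1 ≈ 3.0000.
Reference: AP of size 5 gives K = 9/5 ≈ 1.8000; a fully generic set of size 5 gives K ≈ 3.0000.

|A| = 5, |A + A| = 15, K = 15/5 = 3/1.


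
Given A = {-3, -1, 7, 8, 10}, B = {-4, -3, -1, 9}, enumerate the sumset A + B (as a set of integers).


A + B = {a + b : a ∈ A, b ∈ B}.
Enumerate all |A|·|B| = 5·4 = 20 pairs (a, b) and collect distinct sums.
a = -3: -3+-4=-7, -3+-3=-6, -3+-1=-4, -3+9=6
a = -1: -1+-4=-5, -1+-3=-4, -1+-1=-2, -1+9=8
a = 7: 7+-4=3, 7+-3=4, 7+-1=6, 7+9=16
a = 8: 8+-4=4, 8+-3=5, 8+-1=7, 8+9=17
a = 10: 10+-4=6, 10+-3=7, 10+-1=9, 10+9=19
Collecting distinct sums: A + B = {-7, -6, -5, -4, -2, 3, 4, 5, 6, 7, 8, 9, 16, 17, 19}
|A + B| = 15

A + B = {-7, -6, -5, -4, -2, 3, 4, 5, 6, 7, 8, 9, 16, 17, 19}


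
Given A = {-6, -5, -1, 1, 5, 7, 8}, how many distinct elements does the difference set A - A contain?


A - A = {a - a' : a, a' ∈ A}; |A| = 7.
Bounds: 2|A|-1 ≤ |A - A| ≤ |A|² - |A| + 1, i.e. 13 ≤ |A - A| ≤ 43.
Note: 0 ∈ A - A always (from a - a). The set is symmetric: if d ∈ A - A then -d ∈ A - A.
Enumerate nonzero differences d = a - a' with a > a' (then include -d):
Positive differences: {1, 2, 3, 4, 5, 6, 7, 8, 9, 10, 11, 12, 13, 14}
Full difference set: {0} ∪ (positive diffs) ∪ (negative diffs).
|A - A| = 1 + 2·14 = 29 (matches direct enumeration: 29).

|A - A| = 29


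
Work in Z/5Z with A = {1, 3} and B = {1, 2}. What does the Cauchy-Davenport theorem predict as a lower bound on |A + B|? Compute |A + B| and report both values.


Cauchy-Davenport: |A + B| ≥ min(p, |A| + |B| - 1) for A, B nonempty in Z/pZ.
|A| = 2, |B| = 2, p = 5.
CD lower bound = min(5, 2 + 2 - 1) = min(5, 3) = 3.
Compute A + B mod 5 directly:
a = 1: 1+1=2, 1+2=3
a = 3: 3+1=4, 3+2=0
A + B = {0, 2, 3, 4}, so |A + B| = 4.
Verify: 4 ≥ 3? Yes ✓.

CD lower bound = 3, actual |A + B| = 4.


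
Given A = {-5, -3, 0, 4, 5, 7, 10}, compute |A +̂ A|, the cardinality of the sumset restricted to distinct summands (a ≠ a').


Restricted sumset: A +̂ A = {a + a' : a ∈ A, a' ∈ A, a ≠ a'}.
Equivalently, take A + A and drop any sum 2a that is achievable ONLY as a + a for a ∈ A (i.e. sums representable only with equal summands).
Enumerate pairs (a, a') with a < a' (symmetric, so each unordered pair gives one sum; this covers all a ≠ a'):
  -5 + -3 = -8
  -5 + 0 = -5
  -5 + 4 = -1
  -5 + 5 = 0
  -5 + 7 = 2
  -5 + 10 = 5
  -3 + 0 = -3
  -3 + 4 = 1
  -3 + 5 = 2
  -3 + 7 = 4
  -3 + 10 = 7
  0 + 4 = 4
  0 + 5 = 5
  0 + 7 = 7
  0 + 10 = 10
  4 + 5 = 9
  4 + 7 = 11
  4 + 10 = 14
  5 + 7 = 12
  5 + 10 = 15
  7 + 10 = 17
Collected distinct sums: {-8, -5, -3, -1, 0, 1, 2, 4, 5, 7, 9, 10, 11, 12, 14, 15, 17}
|A +̂ A| = 17
(Reference bound: |A +̂ A| ≥ 2|A| - 3 for |A| ≥ 2, with |A| = 7 giving ≥ 11.)

|A +̂ A| = 17


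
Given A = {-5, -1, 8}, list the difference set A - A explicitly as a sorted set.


A - A = {a - a' : a, a' ∈ A}.
Compute a - a' for each ordered pair (a, a'):
a = -5: -5--5=0, -5--1=-4, -5-8=-13
a = -1: -1--5=4, -1--1=0, -1-8=-9
a = 8: 8--5=13, 8--1=9, 8-8=0
Collecting distinct values (and noting 0 appears from a-a):
A - A = {-13, -9, -4, 0, 4, 9, 13}
|A - A| = 7

A - A = {-13, -9, -4, 0, 4, 9, 13}


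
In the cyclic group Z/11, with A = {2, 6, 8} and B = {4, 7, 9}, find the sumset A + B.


Work in Z/11Z: reduce every sum a + b modulo 11.
Enumerate all 9 pairs:
a = 2: 2+4=6, 2+7=9, 2+9=0
a = 6: 6+4=10, 6+7=2, 6+9=4
a = 8: 8+4=1, 8+7=4, 8+9=6
Distinct residues collected: {0, 1, 2, 4, 6, 9, 10}
|A + B| = 7 (out of 11 total residues).

A + B = {0, 1, 2, 4, 6, 9, 10}


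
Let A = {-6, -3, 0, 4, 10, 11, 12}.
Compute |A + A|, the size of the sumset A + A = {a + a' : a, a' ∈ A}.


A + A = {a + a' : a, a' ∈ A}; |A| = 7.
General bounds: 2|A| - 1 ≤ |A + A| ≤ |A|(|A|+1)/2, i.e. 13 ≤ |A + A| ≤ 28.
Lower bound 2|A|-1 is attained iff A is an arithmetic progression.
Enumerate sums a + a' for a ≤ a' (symmetric, so this suffices):
a = -6: -6+-6=-12, -6+-3=-9, -6+0=-6, -6+4=-2, -6+10=4, -6+11=5, -6+12=6
a = -3: -3+-3=-6, -3+0=-3, -3+4=1, -3+10=7, -3+11=8, -3+12=9
a = 0: 0+0=0, 0+4=4, 0+10=10, 0+11=11, 0+12=12
a = 4: 4+4=8, 4+10=14, 4+11=15, 4+12=16
a = 10: 10+10=20, 10+11=21, 10+12=22
a = 11: 11+11=22, 11+12=23
a = 12: 12+12=24
Distinct sums: {-12, -9, -6, -3, -2, 0, 1, 4, 5, 6, 7, 8, 9, 10, 11, 12, 14, 15, 16, 20, 21, 22, 23, 24}
|A + A| = 24

|A + A| = 24


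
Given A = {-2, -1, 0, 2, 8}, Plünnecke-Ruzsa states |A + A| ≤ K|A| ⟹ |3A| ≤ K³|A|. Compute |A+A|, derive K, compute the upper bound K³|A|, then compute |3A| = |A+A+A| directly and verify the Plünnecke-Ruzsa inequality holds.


|A| = 5.
Step 1: Compute A + A by enumerating all 25 pairs.
A + A = {-4, -3, -2, -1, 0, 1, 2, 4, 6, 7, 8, 10, 16}, so |A + A| = 13.
Step 2: Doubling constant K = |A + A|/|A| = 13/5 = 13/5 ≈ 2.6000.
Step 3: Plünnecke-Ruzsa gives |3A| ≤ K³·|A| = (2.6000)³ · 5 ≈ 87.8800.
Step 4: Compute 3A = A + A + A directly by enumerating all triples (a,b,c) ∈ A³; |3A| = 23.
Step 5: Check 23 ≤ 87.8800? Yes ✓.

K = 13/5, Plünnecke-Ruzsa bound K³|A| ≈ 87.8800, |3A| = 23, inequality holds.


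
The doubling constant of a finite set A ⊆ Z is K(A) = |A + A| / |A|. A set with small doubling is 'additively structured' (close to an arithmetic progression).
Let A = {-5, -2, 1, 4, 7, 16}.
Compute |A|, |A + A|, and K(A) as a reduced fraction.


|A| = 6.
Compute A + A by enumerating all 36 pairs.
A + A = {-10, -7, -4, -1, 2, 5, 8, 11, 14, 17, 20, 23, 32}, so |A + A| = 13.
K = |A + A| / |A| = 13/6 (already in lowest terms) ≈ 2.1667.
Reference: AP of size 6 gives K = 11/6 ≈ 1.8333; a fully generic set of size 6 gives K ≈ 3.5000.

|A| = 6, |A + A| = 13, K = 13/6.


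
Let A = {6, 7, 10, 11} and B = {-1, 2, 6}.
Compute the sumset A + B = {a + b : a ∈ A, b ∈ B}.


A + B = {a + b : a ∈ A, b ∈ B}.
Enumerate all |A|·|B| = 4·3 = 12 pairs (a, b) and collect distinct sums.
a = 6: 6+-1=5, 6+2=8, 6+6=12
a = 7: 7+-1=6, 7+2=9, 7+6=13
a = 10: 10+-1=9, 10+2=12, 10+6=16
a = 11: 11+-1=10, 11+2=13, 11+6=17
Collecting distinct sums: A + B = {5, 6, 8, 9, 10, 12, 13, 16, 17}
|A + B| = 9

A + B = {5, 6, 8, 9, 10, 12, 13, 16, 17}


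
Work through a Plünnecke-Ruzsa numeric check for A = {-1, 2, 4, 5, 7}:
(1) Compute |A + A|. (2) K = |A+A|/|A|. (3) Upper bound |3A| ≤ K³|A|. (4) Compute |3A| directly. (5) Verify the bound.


|A| = 5.
Step 1: Compute A + A by enumerating all 25 pairs.
A + A = {-2, 1, 3, 4, 6, 7, 8, 9, 10, 11, 12, 14}, so |A + A| = 12.
Step 2: Doubling constant K = |A + A|/|A| = 12/5 = 12/5 ≈ 2.4000.
Step 3: Plünnecke-Ruzsa gives |3A| ≤ K³·|A| = (2.4000)³ · 5 ≈ 69.1200.
Step 4: Compute 3A = A + A + A directly by enumerating all triples (a,b,c) ∈ A³; |3A| = 20.
Step 5: Check 20 ≤ 69.1200? Yes ✓.

K = 12/5, Plünnecke-Ruzsa bound K³|A| ≈ 69.1200, |3A| = 20, inequality holds.


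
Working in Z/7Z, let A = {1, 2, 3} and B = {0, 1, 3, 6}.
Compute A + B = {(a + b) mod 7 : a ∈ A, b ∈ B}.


Work in Z/7Z: reduce every sum a + b modulo 7.
Enumerate all 12 pairs:
a = 1: 1+0=1, 1+1=2, 1+3=4, 1+6=0
a = 2: 2+0=2, 2+1=3, 2+3=5, 2+6=1
a = 3: 3+0=3, 3+1=4, 3+3=6, 3+6=2
Distinct residues collected: {0, 1, 2, 3, 4, 5, 6}
|A + B| = 7 (out of 7 total residues).

A + B = {0, 1, 2, 3, 4, 5, 6}


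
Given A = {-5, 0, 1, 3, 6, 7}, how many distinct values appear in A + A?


A + A = {a + a' : a, a' ∈ A}; |A| = 6.
General bounds: 2|A| - 1 ≤ |A + A| ≤ |A|(|A|+1)/2, i.e. 11 ≤ |A + A| ≤ 21.
Lower bound 2|A|-1 is attained iff A is an arithmetic progression.
Enumerate sums a + a' for a ≤ a' (symmetric, so this suffices):
a = -5: -5+-5=-10, -5+0=-5, -5+1=-4, -5+3=-2, -5+6=1, -5+7=2
a = 0: 0+0=0, 0+1=1, 0+3=3, 0+6=6, 0+7=7
a = 1: 1+1=2, 1+3=4, 1+6=7, 1+7=8
a = 3: 3+3=6, 3+6=9, 3+7=10
a = 6: 6+6=12, 6+7=13
a = 7: 7+7=14
Distinct sums: {-10, -5, -4, -2, 0, 1, 2, 3, 4, 6, 7, 8, 9, 10, 12, 13, 14}
|A + A| = 17

|A + A| = 17


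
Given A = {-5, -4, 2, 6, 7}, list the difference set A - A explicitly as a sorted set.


A - A = {a - a' : a, a' ∈ A}.
Compute a - a' for each ordered pair (a, a'):
a = -5: -5--5=0, -5--4=-1, -5-2=-7, -5-6=-11, -5-7=-12
a = -4: -4--5=1, -4--4=0, -4-2=-6, -4-6=-10, -4-7=-11
a = 2: 2--5=7, 2--4=6, 2-2=0, 2-6=-4, 2-7=-5
a = 6: 6--5=11, 6--4=10, 6-2=4, 6-6=0, 6-7=-1
a = 7: 7--5=12, 7--4=11, 7-2=5, 7-6=1, 7-7=0
Collecting distinct values (and noting 0 appears from a-a):
A - A = {-12, -11, -10, -7, -6, -5, -4, -1, 0, 1, 4, 5, 6, 7, 10, 11, 12}
|A - A| = 17

A - A = {-12, -11, -10, -7, -6, -5, -4, -1, 0, 1, 4, 5, 6, 7, 10, 11, 12}


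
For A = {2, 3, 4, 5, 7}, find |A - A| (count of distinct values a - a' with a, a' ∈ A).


A - A = {a - a' : a, a' ∈ A}; |A| = 5.
Bounds: 2|A|-1 ≤ |A - A| ≤ |A|² - |A| + 1, i.e. 9 ≤ |A - A| ≤ 21.
Note: 0 ∈ A - A always (from a - a). The set is symmetric: if d ∈ A - A then -d ∈ A - A.
Enumerate nonzero differences d = a - a' with a > a' (then include -d):
Positive differences: {1, 2, 3, 4, 5}
Full difference set: {0} ∪ (positive diffs) ∪ (negative diffs).
|A - A| = 1 + 2·5 = 11 (matches direct enumeration: 11).

|A - A| = 11


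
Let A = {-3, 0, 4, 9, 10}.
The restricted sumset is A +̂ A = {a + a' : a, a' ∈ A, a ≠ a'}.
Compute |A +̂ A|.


Restricted sumset: A +̂ A = {a + a' : a ∈ A, a' ∈ A, a ≠ a'}.
Equivalently, take A + A and drop any sum 2a that is achievable ONLY as a + a for a ∈ A (i.e. sums representable only with equal summands).
Enumerate pairs (a, a') with a < a' (symmetric, so each unordered pair gives one sum; this covers all a ≠ a'):
  -3 + 0 = -3
  -3 + 4 = 1
  -3 + 9 = 6
  -3 + 10 = 7
  0 + 4 = 4
  0 + 9 = 9
  0 + 10 = 10
  4 + 9 = 13
  4 + 10 = 14
  9 + 10 = 19
Collected distinct sums: {-3, 1, 4, 6, 7, 9, 10, 13, 14, 19}
|A +̂ A| = 10
(Reference bound: |A +̂ A| ≥ 2|A| - 3 for |A| ≥ 2, with |A| = 5 giving ≥ 7.)

|A +̂ A| = 10


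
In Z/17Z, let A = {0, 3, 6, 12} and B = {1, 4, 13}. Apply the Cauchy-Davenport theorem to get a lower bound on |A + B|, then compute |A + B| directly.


Cauchy-Davenport: |A + B| ≥ min(p, |A| + |B| - 1) for A, B nonempty in Z/pZ.
|A| = 4, |B| = 3, p = 17.
CD lower bound = min(17, 4 + 3 - 1) = min(17, 6) = 6.
Compute A + B mod 17 directly:
a = 0: 0+1=1, 0+4=4, 0+13=13
a = 3: 3+1=4, 3+4=7, 3+13=16
a = 6: 6+1=7, 6+4=10, 6+13=2
a = 12: 12+1=13, 12+4=16, 12+13=8
A + B = {1, 2, 4, 7, 8, 10, 13, 16}, so |A + B| = 8.
Verify: 8 ≥ 6? Yes ✓.

CD lower bound = 6, actual |A + B| = 8.


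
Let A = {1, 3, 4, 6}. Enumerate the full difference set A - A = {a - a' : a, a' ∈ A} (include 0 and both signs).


A - A = {a - a' : a, a' ∈ A}.
Compute a - a' for each ordered pair (a, a'):
a = 1: 1-1=0, 1-3=-2, 1-4=-3, 1-6=-5
a = 3: 3-1=2, 3-3=0, 3-4=-1, 3-6=-3
a = 4: 4-1=3, 4-3=1, 4-4=0, 4-6=-2
a = 6: 6-1=5, 6-3=3, 6-4=2, 6-6=0
Collecting distinct values (and noting 0 appears from a-a):
A - A = {-5, -3, -2, -1, 0, 1, 2, 3, 5}
|A - A| = 9

A - A = {-5, -3, -2, -1, 0, 1, 2, 3, 5}


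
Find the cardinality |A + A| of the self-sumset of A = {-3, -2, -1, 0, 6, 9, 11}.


A + A = {a + a' : a, a' ∈ A}; |A| = 7.
General bounds: 2|A| - 1 ≤ |A + A| ≤ |A|(|A|+1)/2, i.e. 13 ≤ |A + A| ≤ 28.
Lower bound 2|A|-1 is attained iff A is an arithmetic progression.
Enumerate sums a + a' for a ≤ a' (symmetric, so this suffices):
a = -3: -3+-3=-6, -3+-2=-5, -3+-1=-4, -3+0=-3, -3+6=3, -3+9=6, -3+11=8
a = -2: -2+-2=-4, -2+-1=-3, -2+0=-2, -2+6=4, -2+9=7, -2+11=9
a = -1: -1+-1=-2, -1+0=-1, -1+6=5, -1+9=8, -1+11=10
a = 0: 0+0=0, 0+6=6, 0+9=9, 0+11=11
a = 6: 6+6=12, 6+9=15, 6+11=17
a = 9: 9+9=18, 9+11=20
a = 11: 11+11=22
Distinct sums: {-6, -5, -4, -3, -2, -1, 0, 3, 4, 5, 6, 7, 8, 9, 10, 11, 12, 15, 17, 18, 20, 22}
|A + A| = 22

|A + A| = 22


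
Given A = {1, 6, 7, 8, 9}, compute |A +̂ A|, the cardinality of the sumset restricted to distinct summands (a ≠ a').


Restricted sumset: A +̂ A = {a + a' : a ∈ A, a' ∈ A, a ≠ a'}.
Equivalently, take A + A and drop any sum 2a that is achievable ONLY as a + a for a ∈ A (i.e. sums representable only with equal summands).
Enumerate pairs (a, a') with a < a' (symmetric, so each unordered pair gives one sum; this covers all a ≠ a'):
  1 + 6 = 7
  1 + 7 = 8
  1 + 8 = 9
  1 + 9 = 10
  6 + 7 = 13
  6 + 8 = 14
  6 + 9 = 15
  7 + 8 = 15
  7 + 9 = 16
  8 + 9 = 17
Collected distinct sums: {7, 8, 9, 10, 13, 14, 15, 16, 17}
|A +̂ A| = 9
(Reference bound: |A +̂ A| ≥ 2|A| - 3 for |A| ≥ 2, with |A| = 5 giving ≥ 7.)

|A +̂ A| = 9


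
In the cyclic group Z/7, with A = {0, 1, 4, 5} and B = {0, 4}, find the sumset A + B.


Work in Z/7Z: reduce every sum a + b modulo 7.
Enumerate all 8 pairs:
a = 0: 0+0=0, 0+4=4
a = 1: 1+0=1, 1+4=5
a = 4: 4+0=4, 4+4=1
a = 5: 5+0=5, 5+4=2
Distinct residues collected: {0, 1, 2, 4, 5}
|A + B| = 5 (out of 7 total residues).

A + B = {0, 1, 2, 4, 5}


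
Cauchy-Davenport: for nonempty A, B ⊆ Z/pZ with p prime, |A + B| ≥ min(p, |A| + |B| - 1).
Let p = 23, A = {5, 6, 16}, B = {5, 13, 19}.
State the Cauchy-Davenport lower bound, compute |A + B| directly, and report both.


Cauchy-Davenport: |A + B| ≥ min(p, |A| + |B| - 1) for A, B nonempty in Z/pZ.
|A| = 3, |B| = 3, p = 23.
CD lower bound = min(23, 3 + 3 - 1) = min(23, 5) = 5.
Compute A + B mod 23 directly:
a = 5: 5+5=10, 5+13=18, 5+19=1
a = 6: 6+5=11, 6+13=19, 6+19=2
a = 16: 16+5=21, 16+13=6, 16+19=12
A + B = {1, 2, 6, 10, 11, 12, 18, 19, 21}, so |A + B| = 9.
Verify: 9 ≥ 5? Yes ✓.

CD lower bound = 5, actual |A + B| = 9.


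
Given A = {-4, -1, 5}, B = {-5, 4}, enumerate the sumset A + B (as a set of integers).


A + B = {a + b : a ∈ A, b ∈ B}.
Enumerate all |A|·|B| = 3·2 = 6 pairs (a, b) and collect distinct sums.
a = -4: -4+-5=-9, -4+4=0
a = -1: -1+-5=-6, -1+4=3
a = 5: 5+-5=0, 5+4=9
Collecting distinct sums: A + B = {-9, -6, 0, 3, 9}
|A + B| = 5

A + B = {-9, -6, 0, 3, 9}


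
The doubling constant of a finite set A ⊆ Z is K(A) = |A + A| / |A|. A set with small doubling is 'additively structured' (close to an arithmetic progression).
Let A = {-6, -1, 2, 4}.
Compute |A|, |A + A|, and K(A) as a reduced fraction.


|A| = 4.
Compute A + A by enumerating all 16 pairs.
A + A = {-12, -7, -4, -2, 1, 3, 4, 6, 8}, so |A + A| = 9.
K = |A + A| / |A| = 9/4 (already in lowest terms) ≈ 2.2500.
Reference: AP of size 4 gives K = 7/4 ≈ 1.7500; a fully generic set of size 4 gives K ≈ 2.5000.

|A| = 4, |A + A| = 9, K = 9/4.


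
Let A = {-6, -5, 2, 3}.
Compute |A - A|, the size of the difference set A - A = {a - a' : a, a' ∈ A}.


A - A = {a - a' : a, a' ∈ A}; |A| = 4.
Bounds: 2|A|-1 ≤ |A - A| ≤ |A|² - |A| + 1, i.e. 7 ≤ |A - A| ≤ 13.
Note: 0 ∈ A - A always (from a - a). The set is symmetric: if d ∈ A - A then -d ∈ A - A.
Enumerate nonzero differences d = a - a' with a > a' (then include -d):
Positive differences: {1, 7, 8, 9}
Full difference set: {0} ∪ (positive diffs) ∪ (negative diffs).
|A - A| = 1 + 2·4 = 9 (matches direct enumeration: 9).

|A - A| = 9


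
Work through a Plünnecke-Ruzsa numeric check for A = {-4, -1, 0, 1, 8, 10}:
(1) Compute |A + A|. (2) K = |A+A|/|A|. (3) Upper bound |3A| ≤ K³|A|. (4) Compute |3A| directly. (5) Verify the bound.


|A| = 6.
Step 1: Compute A + A by enumerating all 36 pairs.
A + A = {-8, -5, -4, -3, -2, -1, 0, 1, 2, 4, 6, 7, 8, 9, 10, 11, 16, 18, 20}, so |A + A| = 19.
Step 2: Doubling constant K = |A + A|/|A| = 19/6 = 19/6 ≈ 3.1667.
Step 3: Plünnecke-Ruzsa gives |3A| ≤ K³·|A| = (3.1667)³ · 6 ≈ 190.5278.
Step 4: Compute 3A = A + A + A directly by enumerating all triples (a,b,c) ∈ A³; |3A| = 35.
Step 5: Check 35 ≤ 190.5278? Yes ✓.

K = 19/6, Plünnecke-Ruzsa bound K³|A| ≈ 190.5278, |3A| = 35, inequality holds.


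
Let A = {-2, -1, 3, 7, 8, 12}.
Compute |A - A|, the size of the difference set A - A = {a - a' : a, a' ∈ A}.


A - A = {a - a' : a, a' ∈ A}; |A| = 6.
Bounds: 2|A|-1 ≤ |A - A| ≤ |A|² - |A| + 1, i.e. 11 ≤ |A - A| ≤ 31.
Note: 0 ∈ A - A always (from a - a). The set is symmetric: if d ∈ A - A then -d ∈ A - A.
Enumerate nonzero differences d = a - a' with a > a' (then include -d):
Positive differences: {1, 4, 5, 8, 9, 10, 13, 14}
Full difference set: {0} ∪ (positive diffs) ∪ (negative diffs).
|A - A| = 1 + 2·8 = 17 (matches direct enumeration: 17).

|A - A| = 17


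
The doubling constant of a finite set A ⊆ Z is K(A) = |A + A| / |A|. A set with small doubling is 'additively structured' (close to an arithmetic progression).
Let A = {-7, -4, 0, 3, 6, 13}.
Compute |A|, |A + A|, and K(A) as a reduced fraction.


|A| = 6.
Compute A + A by enumerating all 36 pairs.
A + A = {-14, -11, -8, -7, -4, -1, 0, 2, 3, 6, 9, 12, 13, 16, 19, 26}, so |A + A| = 16.
K = |A + A| / |A| = 16/6 = 8/3 ≈ 2.6667.
Reference: AP of size 6 gives K = 11/6 ≈ 1.8333; a fully generic set of size 6 gives K ≈ 3.5000.

|A| = 6, |A + A| = 16, K = 16/6 = 8/3.


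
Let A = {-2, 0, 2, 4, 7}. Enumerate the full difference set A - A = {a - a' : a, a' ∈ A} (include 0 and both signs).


A - A = {a - a' : a, a' ∈ A}.
Compute a - a' for each ordered pair (a, a'):
a = -2: -2--2=0, -2-0=-2, -2-2=-4, -2-4=-6, -2-7=-9
a = 0: 0--2=2, 0-0=0, 0-2=-2, 0-4=-4, 0-7=-7
a = 2: 2--2=4, 2-0=2, 2-2=0, 2-4=-2, 2-7=-5
a = 4: 4--2=6, 4-0=4, 4-2=2, 4-4=0, 4-7=-3
a = 7: 7--2=9, 7-0=7, 7-2=5, 7-4=3, 7-7=0
Collecting distinct values (and noting 0 appears from a-a):
A - A = {-9, -7, -6, -5, -4, -3, -2, 0, 2, 3, 4, 5, 6, 7, 9}
|A - A| = 15

A - A = {-9, -7, -6, -5, -4, -3, -2, 0, 2, 3, 4, 5, 6, 7, 9}
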